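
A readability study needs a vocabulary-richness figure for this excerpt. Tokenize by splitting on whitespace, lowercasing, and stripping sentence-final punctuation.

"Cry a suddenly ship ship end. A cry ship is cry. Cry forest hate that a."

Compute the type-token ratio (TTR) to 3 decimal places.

0.563

N = 16 tokens, V = 9 types.
TTR = V / N = 9 / 16 = 0.563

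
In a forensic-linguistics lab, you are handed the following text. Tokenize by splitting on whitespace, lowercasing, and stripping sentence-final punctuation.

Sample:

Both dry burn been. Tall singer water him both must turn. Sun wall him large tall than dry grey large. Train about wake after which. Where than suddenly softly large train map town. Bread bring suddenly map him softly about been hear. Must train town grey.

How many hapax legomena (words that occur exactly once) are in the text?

Frequencies: him:3, large:3, train:3, both:2, dry:2, been:2, tall:2, must:2, than:2, grey:2, about:2, suddenly:2, softly:2, map:2, town:2, burn:1, singer:1, water:1, turn:1, sun:1, … (8 more, each freq 1)
Hapax (freq=1): after, bread, bring, burn, hear, singer, sun, turn, wake, wall, water, where, which

13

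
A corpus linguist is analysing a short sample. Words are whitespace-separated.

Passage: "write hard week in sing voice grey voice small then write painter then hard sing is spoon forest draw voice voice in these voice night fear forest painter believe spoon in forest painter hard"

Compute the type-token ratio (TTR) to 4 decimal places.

0.5294

N = 34 tokens, V = 18 types.
TTR = V / N = 18 / 34 = 0.5294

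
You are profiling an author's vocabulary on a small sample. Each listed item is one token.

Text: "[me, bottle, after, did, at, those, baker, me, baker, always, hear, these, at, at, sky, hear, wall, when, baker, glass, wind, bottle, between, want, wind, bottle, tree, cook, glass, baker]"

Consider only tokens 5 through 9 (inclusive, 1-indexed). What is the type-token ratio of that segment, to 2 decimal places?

Segment tokens 5–9: at, those, baker, me, baker
Segment N = 5, segment V = 4.
TTR = 4 / 5 = 0.80

0.80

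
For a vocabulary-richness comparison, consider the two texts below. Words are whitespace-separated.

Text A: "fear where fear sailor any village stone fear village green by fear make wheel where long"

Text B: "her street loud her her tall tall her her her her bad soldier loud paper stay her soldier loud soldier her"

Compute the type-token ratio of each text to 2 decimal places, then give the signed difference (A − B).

TTR(A) = 11/16 = 0.69
TTR(B) = 8/21 = 0.38
Difference = 0.69 − 0.38 = 0.31

0.31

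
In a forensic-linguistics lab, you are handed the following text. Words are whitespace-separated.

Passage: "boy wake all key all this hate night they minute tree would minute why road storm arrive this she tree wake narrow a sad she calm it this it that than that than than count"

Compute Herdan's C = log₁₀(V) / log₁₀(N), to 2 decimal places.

N = 35, V = 24.
log₁₀(V) = 1.380211, log₁₀(N) = 1.544068
C = 1.380211 / 1.544068 = 0.89

0.89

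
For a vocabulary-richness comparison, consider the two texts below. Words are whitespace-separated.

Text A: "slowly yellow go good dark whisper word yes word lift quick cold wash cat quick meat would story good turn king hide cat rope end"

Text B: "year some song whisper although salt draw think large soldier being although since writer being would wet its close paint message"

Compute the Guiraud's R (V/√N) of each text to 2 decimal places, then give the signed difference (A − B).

0.05

A: V=21, N=25, R=4.20
B: V=19, N=21, R=4.15
Difference = 4.20 − 4.15 = 0.05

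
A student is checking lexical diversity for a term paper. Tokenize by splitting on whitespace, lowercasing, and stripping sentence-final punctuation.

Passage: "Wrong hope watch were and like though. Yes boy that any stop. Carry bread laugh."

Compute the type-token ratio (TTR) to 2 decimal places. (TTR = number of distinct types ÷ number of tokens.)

1.00

N = 15 tokens, V = 15 types.
TTR = V / N = 15 / 15 = 1.00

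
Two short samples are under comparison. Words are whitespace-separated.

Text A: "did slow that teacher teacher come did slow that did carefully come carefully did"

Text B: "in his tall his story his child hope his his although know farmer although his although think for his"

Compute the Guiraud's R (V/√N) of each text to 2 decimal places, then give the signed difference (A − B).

-0.92

A: V=6, N=14, R=1.60
B: V=11, N=19, R=2.52
Difference = 1.60 − 2.52 = -0.92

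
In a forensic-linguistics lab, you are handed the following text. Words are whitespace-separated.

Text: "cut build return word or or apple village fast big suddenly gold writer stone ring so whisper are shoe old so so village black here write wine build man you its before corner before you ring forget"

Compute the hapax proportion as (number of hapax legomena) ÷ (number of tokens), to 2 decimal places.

0.59

Frequencies: so:3, build:2, or:2, village:2, ring:2, you:2, before:2, cut:1, return:1, word:1, apple:1, fast:1, big:1, suddenly:1, gold:1, writer:1, stone:1, whisper:1, are:1, shoe:1, … (9 more, each freq 1)
Hapax count = 22; token count = 37.
Ratio = 22 / 37 = 0.59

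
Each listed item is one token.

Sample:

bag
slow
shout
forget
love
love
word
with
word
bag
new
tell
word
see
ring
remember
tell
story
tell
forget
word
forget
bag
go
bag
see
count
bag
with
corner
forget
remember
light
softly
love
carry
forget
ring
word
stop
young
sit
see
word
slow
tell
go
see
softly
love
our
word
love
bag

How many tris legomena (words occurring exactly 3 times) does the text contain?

0

Frequencies: word:7, bag:6, forget:5, love:5, tell:4, see:4, slow:2, with:2, ring:2, remember:2, go:2, softly:2, shout:1, new:1, story:1, count:1, corner:1, light:1, carry:1, stop:1, … (3 more, each freq 1)
Words with frequency 3: (none)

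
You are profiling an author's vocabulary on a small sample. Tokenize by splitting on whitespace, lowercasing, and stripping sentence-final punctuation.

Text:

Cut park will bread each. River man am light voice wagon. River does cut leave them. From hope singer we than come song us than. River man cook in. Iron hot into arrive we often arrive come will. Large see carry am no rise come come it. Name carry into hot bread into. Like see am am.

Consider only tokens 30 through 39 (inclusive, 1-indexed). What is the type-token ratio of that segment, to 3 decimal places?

0.900

Segment tokens 30–39: iron, hot, into, arrive, we, often, arrive, come, will, large
Segment N = 10, segment V = 9.
TTR = 9 / 10 = 0.900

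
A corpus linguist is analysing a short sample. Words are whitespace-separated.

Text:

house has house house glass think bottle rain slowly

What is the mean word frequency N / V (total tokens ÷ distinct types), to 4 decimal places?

N = 9 tokens, V = 7 types.
Mean frequency = N / V = 9 / 7 = 1.2857

1.2857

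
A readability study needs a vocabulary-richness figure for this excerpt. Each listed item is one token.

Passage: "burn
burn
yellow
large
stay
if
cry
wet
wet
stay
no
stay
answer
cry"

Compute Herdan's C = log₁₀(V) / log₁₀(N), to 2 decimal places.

N = 14, V = 9.
log₁₀(V) = 0.954243, log₁₀(N) = 1.146128
C = 0.954243 / 1.146128 = 0.83

0.83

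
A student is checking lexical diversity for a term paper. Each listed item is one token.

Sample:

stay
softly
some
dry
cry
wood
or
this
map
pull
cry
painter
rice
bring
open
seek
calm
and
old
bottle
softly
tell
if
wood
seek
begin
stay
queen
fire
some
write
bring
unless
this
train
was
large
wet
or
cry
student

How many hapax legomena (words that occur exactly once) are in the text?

Frequencies: cry:3, stay:2, softly:2, some:2, wood:2, or:2, this:2, bring:2, seek:2, dry:1, map:1, pull:1, painter:1, rice:1, open:1, calm:1, and:1, old:1, bottle:1, tell:1, … (11 more, each freq 1)
Hapax (freq=1): and, begin, bottle, calm, dry, fire, if, large, map, old, open, painter, pull, queen, rice, student, tell, train, unless, was, wet, write

22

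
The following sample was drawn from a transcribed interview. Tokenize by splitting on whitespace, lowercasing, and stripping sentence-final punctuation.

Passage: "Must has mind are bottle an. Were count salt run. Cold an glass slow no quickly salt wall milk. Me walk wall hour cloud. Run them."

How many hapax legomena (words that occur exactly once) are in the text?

Frequencies: an:2, salt:2, run:2, wall:2, must:1, has:1, mind:1, are:1, bottle:1, were:1, count:1, cold:1, glass:1, slow:1, no:1, quickly:1, milk:1, me:1, walk:1, hour:1, … (2 more, each freq 1)
Hapax (freq=1): are, bottle, cloud, cold, count, glass, has, hour, me, milk, mind, must, no, quickly, slow, them, walk, were

18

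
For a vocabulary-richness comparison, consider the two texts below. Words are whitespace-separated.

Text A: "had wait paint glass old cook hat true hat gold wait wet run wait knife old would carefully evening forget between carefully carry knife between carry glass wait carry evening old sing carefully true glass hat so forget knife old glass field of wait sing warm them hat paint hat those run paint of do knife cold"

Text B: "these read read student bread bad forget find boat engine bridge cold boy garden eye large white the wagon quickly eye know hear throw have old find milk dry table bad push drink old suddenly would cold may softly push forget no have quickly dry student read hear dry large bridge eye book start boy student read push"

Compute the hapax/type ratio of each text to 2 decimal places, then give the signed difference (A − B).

A: hapax=12, V=27, ratio=0.44
B: hapax=20, V=36, ratio=0.56
Difference = 0.44 − 0.56 = -0.12

-0.12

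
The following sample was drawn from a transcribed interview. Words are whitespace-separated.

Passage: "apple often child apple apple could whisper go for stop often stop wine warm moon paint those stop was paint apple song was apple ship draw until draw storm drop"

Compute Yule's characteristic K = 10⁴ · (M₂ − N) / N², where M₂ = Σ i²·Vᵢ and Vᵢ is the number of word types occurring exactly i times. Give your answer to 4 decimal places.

Frequencies: apple:5, stop:3, often:2, paint:2, was:2, draw:2, child:1, could:1, whisper:1, go:1, for:1, wine:1, warm:1, moon:1, those:1, song:1, ship:1, until:1, storm:1, drop:1
N = 30. Frequency spectrum: V_1=14, V_2=4, V_3=1, V_5=1
M₂ = 1²·14 + 2²·4 + 3²·1 + 5²·1 = 64
K = 10000 × (64 − 30) / 30² = 377.7778

377.7778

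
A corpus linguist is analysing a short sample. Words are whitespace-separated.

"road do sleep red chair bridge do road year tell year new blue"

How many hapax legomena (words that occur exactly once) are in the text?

Frequencies: road:2, do:2, year:2, sleep:1, red:1, chair:1, bridge:1, tell:1, new:1, blue:1
Hapax (freq=1): blue, bridge, chair, new, red, sleep, tell

7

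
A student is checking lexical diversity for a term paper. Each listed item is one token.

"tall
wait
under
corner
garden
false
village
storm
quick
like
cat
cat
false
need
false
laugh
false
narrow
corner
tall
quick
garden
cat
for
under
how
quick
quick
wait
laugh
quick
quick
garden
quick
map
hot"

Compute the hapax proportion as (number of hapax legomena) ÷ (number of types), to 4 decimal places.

Frequencies: quick:7, false:4, garden:3, cat:3, tall:2, wait:2, under:2, corner:2, laugh:2, village:1, storm:1, like:1, need:1, narrow:1, for:1, how:1, map:1, hot:1
Hapax count = 9; type count = 18.
Ratio = 9 / 18 = 0.5000

0.5000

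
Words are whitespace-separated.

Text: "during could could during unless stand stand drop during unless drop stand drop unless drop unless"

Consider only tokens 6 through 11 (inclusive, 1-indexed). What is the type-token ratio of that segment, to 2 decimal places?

Segment tokens 6–11: stand, stand, drop, during, unless, drop
Segment N = 6, segment V = 4.
TTR = 4 / 6 = 0.67

0.67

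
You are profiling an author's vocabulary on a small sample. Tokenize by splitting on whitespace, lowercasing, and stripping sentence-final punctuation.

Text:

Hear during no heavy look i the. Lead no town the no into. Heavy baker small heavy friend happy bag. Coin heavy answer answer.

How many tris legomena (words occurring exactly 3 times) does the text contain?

1

Frequencies: heavy:4, no:3, the:2, answer:2, hear:1, during:1, look:1, i:1, lead:1, town:1, into:1, baker:1, small:1, friend:1, happy:1, bag:1, coin:1
Words with frequency 3: no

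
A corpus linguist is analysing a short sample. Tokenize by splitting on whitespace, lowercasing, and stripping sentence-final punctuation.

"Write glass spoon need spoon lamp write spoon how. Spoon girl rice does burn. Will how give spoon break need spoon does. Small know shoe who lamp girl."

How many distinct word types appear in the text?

Distinct types: {break, burn, does, girl, give, glass, how, know, lamp, need, rice, shoe, small, spoon, who, will, write}
V = 17

17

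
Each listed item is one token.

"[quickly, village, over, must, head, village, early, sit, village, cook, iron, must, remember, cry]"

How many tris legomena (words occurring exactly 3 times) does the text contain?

1

Frequencies: village:3, must:2, quickly:1, over:1, head:1, early:1, sit:1, cook:1, iron:1, remember:1, cry:1
Words with frequency 3: village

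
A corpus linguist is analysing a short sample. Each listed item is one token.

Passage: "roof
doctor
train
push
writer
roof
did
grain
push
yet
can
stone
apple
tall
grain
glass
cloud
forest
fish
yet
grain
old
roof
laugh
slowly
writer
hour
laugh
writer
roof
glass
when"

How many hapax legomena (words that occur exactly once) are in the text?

14

Frequencies: roof:4, writer:3, grain:3, push:2, yet:2, glass:2, laugh:2, doctor:1, train:1, did:1, can:1, stone:1, apple:1, tall:1, cloud:1, forest:1, fish:1, old:1, slowly:1, hour:1, … (1 more, each freq 1)
Hapax (freq=1): apple, can, cloud, did, doctor, fish, forest, hour, old, slowly, stone, tall, train, when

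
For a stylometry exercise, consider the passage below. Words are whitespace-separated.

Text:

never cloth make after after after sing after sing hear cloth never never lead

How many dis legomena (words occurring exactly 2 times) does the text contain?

2

Frequencies: after:4, never:3, cloth:2, sing:2, make:1, hear:1, lead:1
Words with frequency 2: cloth, sing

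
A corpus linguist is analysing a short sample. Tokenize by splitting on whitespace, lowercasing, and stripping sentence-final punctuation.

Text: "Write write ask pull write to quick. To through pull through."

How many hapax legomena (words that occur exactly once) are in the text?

Frequencies: write:3, pull:2, to:2, through:2, ask:1, quick:1
Hapax (freq=1): ask, quick

2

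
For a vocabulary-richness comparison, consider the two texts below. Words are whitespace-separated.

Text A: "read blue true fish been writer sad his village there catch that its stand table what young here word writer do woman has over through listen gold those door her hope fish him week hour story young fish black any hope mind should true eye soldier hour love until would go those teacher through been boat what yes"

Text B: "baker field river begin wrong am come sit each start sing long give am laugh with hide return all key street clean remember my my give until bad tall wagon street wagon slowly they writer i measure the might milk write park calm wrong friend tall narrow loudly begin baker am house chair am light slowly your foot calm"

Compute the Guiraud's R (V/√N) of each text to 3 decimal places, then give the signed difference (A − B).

A: V=47, N=58, R=6.171
B: V=46, N=59, R=5.989
Difference = 6.171 − 5.989 = 0.182

0.182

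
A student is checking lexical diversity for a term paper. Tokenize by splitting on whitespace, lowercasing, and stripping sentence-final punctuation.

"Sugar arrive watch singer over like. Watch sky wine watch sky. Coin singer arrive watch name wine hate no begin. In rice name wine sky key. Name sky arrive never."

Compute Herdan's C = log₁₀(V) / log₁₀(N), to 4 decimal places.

N = 30, V = 17.
log₁₀(V) = 1.230449, log₁₀(N) = 1.477121
C = 1.230449 / 1.477121 = 0.8330

0.8330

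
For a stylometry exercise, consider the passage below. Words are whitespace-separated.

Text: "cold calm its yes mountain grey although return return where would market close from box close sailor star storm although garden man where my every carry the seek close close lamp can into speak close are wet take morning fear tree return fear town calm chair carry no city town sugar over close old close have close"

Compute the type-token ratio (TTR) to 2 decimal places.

N = 57 tokens, V = 42 types.
TTR = V / N = 42 / 57 = 0.74

0.74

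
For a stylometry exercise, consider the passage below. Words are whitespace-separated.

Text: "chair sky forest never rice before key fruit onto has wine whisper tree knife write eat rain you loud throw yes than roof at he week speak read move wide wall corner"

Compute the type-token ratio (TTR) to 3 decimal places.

N = 32 tokens, V = 32 types.
TTR = V / N = 32 / 32 = 1.000

1.000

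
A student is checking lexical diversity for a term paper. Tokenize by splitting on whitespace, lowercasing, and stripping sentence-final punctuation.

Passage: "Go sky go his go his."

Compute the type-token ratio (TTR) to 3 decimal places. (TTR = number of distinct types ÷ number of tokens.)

0.500

N = 6 tokens, V = 3 types.
TTR = V / N = 3 / 6 = 0.500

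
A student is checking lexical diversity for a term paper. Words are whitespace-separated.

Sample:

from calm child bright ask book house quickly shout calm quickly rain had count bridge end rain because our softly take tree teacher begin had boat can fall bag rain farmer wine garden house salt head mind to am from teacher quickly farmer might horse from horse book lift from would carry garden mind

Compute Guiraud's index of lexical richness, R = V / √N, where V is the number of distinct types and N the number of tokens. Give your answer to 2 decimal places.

N = 54, V = 38.
√N = 7.348469
R = 38 / 7.348469 = 5.17

5.17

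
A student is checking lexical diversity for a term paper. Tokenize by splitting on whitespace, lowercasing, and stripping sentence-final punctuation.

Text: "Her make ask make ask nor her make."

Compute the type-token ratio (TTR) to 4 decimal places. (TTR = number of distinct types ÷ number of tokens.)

N = 8 tokens, V = 4 types.
TTR = V / N = 4 / 8 = 0.5000

0.5000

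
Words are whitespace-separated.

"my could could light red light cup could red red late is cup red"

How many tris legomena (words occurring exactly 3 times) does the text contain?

Frequencies: red:4, could:3, light:2, cup:2, my:1, late:1, is:1
Words with frequency 3: could

1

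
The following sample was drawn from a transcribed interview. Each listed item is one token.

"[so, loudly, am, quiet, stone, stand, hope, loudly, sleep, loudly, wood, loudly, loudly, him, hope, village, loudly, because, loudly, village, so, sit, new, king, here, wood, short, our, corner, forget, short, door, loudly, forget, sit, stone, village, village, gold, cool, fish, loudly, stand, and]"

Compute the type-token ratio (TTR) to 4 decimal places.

N = 44 tokens, V = 25 types.
TTR = V / N = 25 / 44 = 0.5682

0.5682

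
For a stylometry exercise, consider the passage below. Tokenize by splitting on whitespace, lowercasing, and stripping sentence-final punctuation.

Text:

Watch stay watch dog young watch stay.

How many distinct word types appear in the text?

Distinct types: {dog, stay, watch, young}
V = 4

4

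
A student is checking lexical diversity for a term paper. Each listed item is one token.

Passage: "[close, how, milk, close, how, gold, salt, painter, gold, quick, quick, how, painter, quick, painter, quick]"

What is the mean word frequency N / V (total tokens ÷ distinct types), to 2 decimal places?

N = 16 tokens, V = 7 types.
Mean frequency = N / V = 16 / 7 = 2.29

2.29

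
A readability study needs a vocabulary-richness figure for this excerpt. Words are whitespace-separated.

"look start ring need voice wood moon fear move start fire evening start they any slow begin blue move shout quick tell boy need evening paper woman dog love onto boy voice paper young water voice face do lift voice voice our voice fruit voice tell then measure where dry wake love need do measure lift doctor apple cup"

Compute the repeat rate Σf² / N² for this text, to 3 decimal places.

Frequencies: voice:7, start:3, need:3, move:2, evening:2, tell:2, boy:2, paper:2, love:2, do:2, lift:2, measure:2, look:1, ring:1, wood:1, moon:1, fear:1, fire:1, they:1, any:1, … (20 more, each freq 1)
Σf² = 131; N² = 3481
Repeat rate = 131 / 3481 = 0.038

0.038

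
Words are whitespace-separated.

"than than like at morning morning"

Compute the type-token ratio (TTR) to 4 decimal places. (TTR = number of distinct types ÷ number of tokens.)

N = 6 tokens, V = 4 types.
TTR = V / N = 4 / 6 = 0.6667

0.6667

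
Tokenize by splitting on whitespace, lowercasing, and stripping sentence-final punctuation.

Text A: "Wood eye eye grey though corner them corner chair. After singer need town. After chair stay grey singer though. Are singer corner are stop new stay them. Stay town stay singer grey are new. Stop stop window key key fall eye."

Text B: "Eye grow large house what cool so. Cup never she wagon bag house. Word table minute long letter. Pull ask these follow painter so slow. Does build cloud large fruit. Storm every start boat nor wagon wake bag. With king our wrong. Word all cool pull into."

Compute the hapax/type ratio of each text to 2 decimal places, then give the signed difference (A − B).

A: hapax=4, V=18, ratio=0.22
B: hapax=31, V=39, ratio=0.79
Difference = 0.22 − 0.79 = -0.57

-0.57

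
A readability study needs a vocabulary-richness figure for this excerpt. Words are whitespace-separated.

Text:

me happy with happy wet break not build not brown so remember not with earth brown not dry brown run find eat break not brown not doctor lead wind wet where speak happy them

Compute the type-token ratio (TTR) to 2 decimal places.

N = 34 tokens, V = 21 types.
TTR = V / N = 21 / 34 = 0.62

0.62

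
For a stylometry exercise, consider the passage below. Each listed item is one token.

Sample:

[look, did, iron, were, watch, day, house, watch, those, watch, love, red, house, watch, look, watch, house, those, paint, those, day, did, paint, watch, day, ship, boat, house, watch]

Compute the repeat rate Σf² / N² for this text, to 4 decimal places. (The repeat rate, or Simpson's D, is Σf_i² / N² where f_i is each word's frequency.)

0.1201

Frequencies: watch:7, house:4, day:3, those:3, look:2, did:2, paint:2, iron:1, were:1, love:1, red:1, ship:1, boat:1
Σf² = 101; N² = 841
Repeat rate = 101 / 841 = 0.1201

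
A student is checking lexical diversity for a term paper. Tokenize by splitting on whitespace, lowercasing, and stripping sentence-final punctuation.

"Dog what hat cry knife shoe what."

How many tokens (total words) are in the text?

7

Tokens: dog, what, hat, cry, knife, shoe, what
N = 7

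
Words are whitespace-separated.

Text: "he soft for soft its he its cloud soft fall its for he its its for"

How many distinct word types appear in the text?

Distinct types: {cloud, fall, for, he, its, soft}
V = 6

6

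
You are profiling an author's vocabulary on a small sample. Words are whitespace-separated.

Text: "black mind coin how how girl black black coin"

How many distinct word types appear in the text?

5

Distinct types: {black, coin, girl, how, mind}
V = 5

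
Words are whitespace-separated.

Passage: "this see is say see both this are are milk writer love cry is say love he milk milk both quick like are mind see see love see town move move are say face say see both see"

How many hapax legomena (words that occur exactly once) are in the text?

Frequencies: see:7, say:4, are:4, both:3, milk:3, love:3, this:2, is:2, move:2, writer:1, cry:1, he:1, quick:1, like:1, mind:1, town:1, face:1
Hapax (freq=1): cry, face, he, like, mind, quick, town, writer

8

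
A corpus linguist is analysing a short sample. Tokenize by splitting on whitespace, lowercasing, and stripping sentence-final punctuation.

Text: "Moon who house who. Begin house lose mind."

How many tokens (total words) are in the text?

8

Tokens: moon, who, house, who, begin, house, lose, mind
N = 8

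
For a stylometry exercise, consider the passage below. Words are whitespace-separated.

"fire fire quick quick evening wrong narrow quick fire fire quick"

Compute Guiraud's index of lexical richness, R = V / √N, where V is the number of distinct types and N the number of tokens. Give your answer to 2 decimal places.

N = 11, V = 5.
√N = 3.316625
R = 5 / 3.316625 = 1.51

1.51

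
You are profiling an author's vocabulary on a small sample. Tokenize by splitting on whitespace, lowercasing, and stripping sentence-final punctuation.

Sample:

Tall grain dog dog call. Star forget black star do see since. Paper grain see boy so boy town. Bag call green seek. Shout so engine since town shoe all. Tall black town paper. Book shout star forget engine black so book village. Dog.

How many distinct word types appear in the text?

23

Distinct types: {all, bag, black, book, boy, call, do, dog, engine, forget, grain, green, paper, see, seek, shoe, shout, since, so, star, tall, town, village}
V = 23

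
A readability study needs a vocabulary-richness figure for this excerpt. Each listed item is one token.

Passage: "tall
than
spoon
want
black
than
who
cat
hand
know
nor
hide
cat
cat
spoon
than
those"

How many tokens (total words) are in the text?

Tokens: tall, than, spoon, want, black, than, who, cat, hand, know, nor, hide, cat, cat, spoon, than, those
N = 17

17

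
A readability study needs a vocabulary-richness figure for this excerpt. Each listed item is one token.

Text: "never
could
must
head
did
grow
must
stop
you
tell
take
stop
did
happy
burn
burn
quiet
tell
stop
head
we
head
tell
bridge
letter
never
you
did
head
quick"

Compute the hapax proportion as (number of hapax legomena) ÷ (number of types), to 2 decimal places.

Frequencies: head:4, did:3, stop:3, tell:3, never:2, must:2, you:2, burn:2, could:1, grow:1, take:1, happy:1, quiet:1, we:1, bridge:1, letter:1, quick:1
Hapax count = 9; type count = 17.
Ratio = 9 / 17 = 0.53

0.53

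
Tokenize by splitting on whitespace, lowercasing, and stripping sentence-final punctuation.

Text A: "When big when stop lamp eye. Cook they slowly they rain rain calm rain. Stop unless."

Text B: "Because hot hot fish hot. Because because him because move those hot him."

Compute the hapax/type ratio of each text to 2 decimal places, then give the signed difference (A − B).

0.14

A: hapax=7, V=11, ratio=0.64
B: hapax=3, V=6, ratio=0.50
Difference = 0.64 − 0.50 = 0.14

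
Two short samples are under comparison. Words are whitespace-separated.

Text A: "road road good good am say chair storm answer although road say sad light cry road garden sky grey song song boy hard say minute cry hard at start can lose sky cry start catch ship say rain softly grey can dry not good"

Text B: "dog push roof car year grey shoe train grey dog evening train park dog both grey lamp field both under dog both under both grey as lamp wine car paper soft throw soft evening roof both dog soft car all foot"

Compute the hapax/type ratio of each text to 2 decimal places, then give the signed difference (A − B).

A: hapax=18, V=28, ratio=0.64
B: hapax=11, V=21, ratio=0.52
Difference = 0.64 − 0.52 = 0.12

0.12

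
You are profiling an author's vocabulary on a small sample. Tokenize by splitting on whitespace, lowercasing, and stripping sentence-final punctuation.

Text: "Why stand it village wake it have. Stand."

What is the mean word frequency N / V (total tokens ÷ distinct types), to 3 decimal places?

1.333

N = 8 tokens, V = 6 types.
Mean frequency = N / V = 8 / 6 = 1.333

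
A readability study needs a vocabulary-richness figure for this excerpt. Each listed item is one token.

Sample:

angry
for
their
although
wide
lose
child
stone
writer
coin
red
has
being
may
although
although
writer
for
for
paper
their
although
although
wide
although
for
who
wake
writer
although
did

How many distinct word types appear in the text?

18

Distinct types: {although, angry, being, child, coin, did, for, has, lose, may, paper, red, stone, their, wake, who, wide, writer}
V = 18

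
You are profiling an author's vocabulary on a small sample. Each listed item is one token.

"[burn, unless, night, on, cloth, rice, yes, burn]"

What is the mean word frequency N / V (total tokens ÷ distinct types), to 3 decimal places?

N = 8 tokens, V = 7 types.
Mean frequency = N / V = 8 / 7 = 1.143

1.143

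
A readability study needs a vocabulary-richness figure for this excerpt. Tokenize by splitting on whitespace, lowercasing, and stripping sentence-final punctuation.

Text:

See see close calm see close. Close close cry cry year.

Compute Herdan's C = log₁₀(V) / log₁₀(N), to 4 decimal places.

N = 11, V = 5.
log₁₀(V) = 0.698970, log₁₀(N) = 1.041393
C = 0.698970 / 1.041393 = 0.6712

0.6712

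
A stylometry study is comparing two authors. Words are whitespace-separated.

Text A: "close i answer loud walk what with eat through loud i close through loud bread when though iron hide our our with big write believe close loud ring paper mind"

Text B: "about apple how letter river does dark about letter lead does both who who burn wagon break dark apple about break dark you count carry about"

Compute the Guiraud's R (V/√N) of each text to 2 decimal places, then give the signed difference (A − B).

0.69

A: V=21, N=30, R=3.83
B: V=16, N=26, R=3.14
Difference = 3.83 − 3.14 = 0.69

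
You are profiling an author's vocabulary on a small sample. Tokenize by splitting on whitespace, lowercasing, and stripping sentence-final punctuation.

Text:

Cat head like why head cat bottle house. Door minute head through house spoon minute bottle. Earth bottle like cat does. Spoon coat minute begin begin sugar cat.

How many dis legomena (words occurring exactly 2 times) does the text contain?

4

Frequencies: cat:4, head:3, bottle:3, minute:3, like:2, house:2, spoon:2, begin:2, why:1, door:1, through:1, earth:1, does:1, coat:1, sugar:1
Words with frequency 2: begin, house, like, spoon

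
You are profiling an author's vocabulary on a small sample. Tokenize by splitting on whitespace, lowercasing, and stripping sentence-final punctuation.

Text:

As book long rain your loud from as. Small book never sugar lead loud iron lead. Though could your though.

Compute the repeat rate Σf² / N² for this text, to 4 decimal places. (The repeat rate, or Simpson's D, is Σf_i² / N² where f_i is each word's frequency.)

0.0800

Frequencies: as:2, book:2, your:2, loud:2, lead:2, though:2, long:1, rain:1, from:1, small:1, never:1, sugar:1, iron:1, could:1
Σf² = 32; N² = 400
Repeat rate = 32 / 400 = 0.0800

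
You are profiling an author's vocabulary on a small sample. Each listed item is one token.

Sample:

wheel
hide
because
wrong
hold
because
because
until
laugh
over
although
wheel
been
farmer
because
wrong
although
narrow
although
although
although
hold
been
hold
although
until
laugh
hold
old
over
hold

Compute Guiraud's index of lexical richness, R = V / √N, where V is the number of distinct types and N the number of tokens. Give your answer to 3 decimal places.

2.335

N = 31, V = 13.
√N = 5.567764
R = 13 / 5.567764 = 2.335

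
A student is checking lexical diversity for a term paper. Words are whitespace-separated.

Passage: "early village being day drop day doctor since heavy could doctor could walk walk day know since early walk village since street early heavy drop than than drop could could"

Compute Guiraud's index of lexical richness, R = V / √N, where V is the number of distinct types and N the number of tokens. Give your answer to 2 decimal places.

N = 30, V = 13.
√N = 5.477226
R = 13 / 5.477226 = 2.37

2.37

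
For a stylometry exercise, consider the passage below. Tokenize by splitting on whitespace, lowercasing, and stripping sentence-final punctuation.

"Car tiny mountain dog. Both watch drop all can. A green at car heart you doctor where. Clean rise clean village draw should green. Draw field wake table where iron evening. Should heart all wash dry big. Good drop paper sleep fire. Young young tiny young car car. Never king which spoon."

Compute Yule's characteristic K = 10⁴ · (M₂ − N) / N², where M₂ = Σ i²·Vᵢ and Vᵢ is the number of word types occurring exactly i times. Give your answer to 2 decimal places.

133.14

Frequencies: car:4, young:3, tiny:2, drop:2, all:2, green:2, heart:2, where:2, clean:2, draw:2, should:2, mountain:1, dog:1, both:1, watch:1, can:1, a:1, at:1, you:1, doctor:1, … (18 more, each freq 1)
N = 52. Frequency spectrum: V_1=27, V_2=9, V_3=1, V_4=1
M₂ = 1²·27 + 2²·9 + 3²·1 + 4²·1 = 88
K = 10000 × (88 − 52) / 52² = 133.14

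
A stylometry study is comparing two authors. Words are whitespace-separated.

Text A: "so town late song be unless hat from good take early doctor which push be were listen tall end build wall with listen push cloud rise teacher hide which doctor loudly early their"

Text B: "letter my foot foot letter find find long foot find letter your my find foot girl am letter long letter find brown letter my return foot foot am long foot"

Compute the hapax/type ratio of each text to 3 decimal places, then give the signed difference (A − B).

A: hapax=21, V=27, ratio=0.778
B: hapax=4, V=10, ratio=0.400
Difference = 0.778 − 0.400 = 0.378

0.378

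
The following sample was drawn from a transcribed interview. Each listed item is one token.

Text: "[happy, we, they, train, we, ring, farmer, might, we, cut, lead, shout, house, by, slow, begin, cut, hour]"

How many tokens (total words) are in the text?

18

Tokens: happy, we, they, train, we, ring, farmer, might, we, cut, lead, shout, house, by, slow, begin, cut, hour
N = 18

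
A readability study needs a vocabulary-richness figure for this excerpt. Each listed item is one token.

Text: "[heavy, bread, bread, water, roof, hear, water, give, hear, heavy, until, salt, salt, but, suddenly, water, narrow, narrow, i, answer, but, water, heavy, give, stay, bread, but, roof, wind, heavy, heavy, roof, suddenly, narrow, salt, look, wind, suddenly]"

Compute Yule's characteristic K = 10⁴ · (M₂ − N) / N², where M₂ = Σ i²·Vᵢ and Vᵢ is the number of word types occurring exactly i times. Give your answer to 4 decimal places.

512.4654

Frequencies: heavy:5, water:4, bread:3, roof:3, salt:3, but:3, suddenly:3, narrow:3, hear:2, give:2, wind:2, until:1, i:1, answer:1, stay:1, look:1
N = 38. Frequency spectrum: V_1=5, V_2=3, V_3=6, V_4=1, V_5=1
M₂ = 1²·5 + 2²·3 + 3²·6 + 4²·1 + 5²·1 = 112
K = 10000 × (112 − 38) / 38² = 512.4654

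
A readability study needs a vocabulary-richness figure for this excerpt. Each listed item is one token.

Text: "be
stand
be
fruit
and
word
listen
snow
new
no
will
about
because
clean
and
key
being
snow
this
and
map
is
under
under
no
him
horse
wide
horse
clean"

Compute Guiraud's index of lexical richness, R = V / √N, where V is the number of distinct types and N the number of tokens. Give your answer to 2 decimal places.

N = 30, V = 22.
√N = 5.477226
R = 22 / 5.477226 = 4.02

4.02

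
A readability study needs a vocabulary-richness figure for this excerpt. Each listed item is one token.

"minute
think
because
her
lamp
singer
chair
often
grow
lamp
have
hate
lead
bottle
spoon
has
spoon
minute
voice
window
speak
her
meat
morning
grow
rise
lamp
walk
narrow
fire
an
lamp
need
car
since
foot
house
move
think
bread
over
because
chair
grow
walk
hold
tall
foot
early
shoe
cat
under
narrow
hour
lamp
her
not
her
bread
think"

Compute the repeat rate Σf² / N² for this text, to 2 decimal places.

Frequencies: lamp:5, her:4, think:3, grow:3, minute:2, because:2, chair:2, spoon:2, walk:2, narrow:2, foot:2, bread:2, singer:1, often:1, have:1, hate:1, lead:1, bottle:1, has:1, voice:1, … (21 more, each freq 1)
Σf² = 120; N² = 3600
Repeat rate = 120 / 3600 = 0.03

0.03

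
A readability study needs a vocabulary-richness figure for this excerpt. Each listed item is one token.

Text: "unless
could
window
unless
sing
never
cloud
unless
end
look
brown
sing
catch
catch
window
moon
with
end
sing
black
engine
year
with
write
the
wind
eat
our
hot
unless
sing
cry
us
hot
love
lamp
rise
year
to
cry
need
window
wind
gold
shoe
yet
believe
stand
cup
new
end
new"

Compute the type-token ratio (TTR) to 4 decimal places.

N = 52 tokens, V = 35 types.
TTR = V / N = 35 / 52 = 0.6731

0.6731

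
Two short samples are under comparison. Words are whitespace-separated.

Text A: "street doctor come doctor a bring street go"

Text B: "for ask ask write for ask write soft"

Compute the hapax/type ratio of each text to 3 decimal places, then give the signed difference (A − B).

0.417

A: hapax=4, V=6, ratio=0.667
B: hapax=1, V=4, ratio=0.250
Difference = 0.667 − 0.250 = 0.417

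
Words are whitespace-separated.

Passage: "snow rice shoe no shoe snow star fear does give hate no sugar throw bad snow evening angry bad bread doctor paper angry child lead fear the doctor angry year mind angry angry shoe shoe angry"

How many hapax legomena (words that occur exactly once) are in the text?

Frequencies: angry:6, shoe:4, snow:3, no:2, fear:2, bad:2, doctor:2, rice:1, star:1, does:1, give:1, hate:1, sugar:1, throw:1, evening:1, bread:1, paper:1, child:1, lead:1, the:1, … (2 more, each freq 1)
Hapax (freq=1): bread, child, does, evening, give, hate, lead, mind, paper, rice, star, sugar, the, throw, year

15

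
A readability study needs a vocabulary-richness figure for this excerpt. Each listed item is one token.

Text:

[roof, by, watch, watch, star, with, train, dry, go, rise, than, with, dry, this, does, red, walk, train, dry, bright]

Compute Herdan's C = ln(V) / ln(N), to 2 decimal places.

N = 20, V = 15.
ln(V) = 2.708050, ln(N) = 2.995732
C = 2.708050 / 2.995732 = 0.90

0.90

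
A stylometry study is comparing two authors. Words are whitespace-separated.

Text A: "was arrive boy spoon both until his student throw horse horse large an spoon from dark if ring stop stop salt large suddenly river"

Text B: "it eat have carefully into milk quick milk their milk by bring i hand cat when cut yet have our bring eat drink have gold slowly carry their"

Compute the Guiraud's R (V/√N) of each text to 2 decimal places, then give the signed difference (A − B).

0.11

A: V=20, N=24, R=4.08
B: V=21, N=28, R=3.97
Difference = 4.08 − 3.97 = 0.11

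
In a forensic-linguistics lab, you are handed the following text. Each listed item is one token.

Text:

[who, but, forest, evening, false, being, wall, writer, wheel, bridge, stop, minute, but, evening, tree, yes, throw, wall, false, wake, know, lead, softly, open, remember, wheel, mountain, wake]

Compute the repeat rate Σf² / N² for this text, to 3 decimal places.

Frequencies: but:2, evening:2, false:2, wall:2, wheel:2, wake:2, who:1, forest:1, being:1, writer:1, bridge:1, stop:1, minute:1, tree:1, yes:1, throw:1, know:1, lead:1, softly:1, open:1, … (2 more, each freq 1)
Σf² = 40; N² = 784
Repeat rate = 40 / 784 = 0.051

0.051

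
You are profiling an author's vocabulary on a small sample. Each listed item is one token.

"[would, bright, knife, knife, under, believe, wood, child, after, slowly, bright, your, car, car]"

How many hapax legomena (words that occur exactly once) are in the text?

Frequencies: bright:2, knife:2, car:2, would:1, under:1, believe:1, wood:1, child:1, after:1, slowly:1, your:1
Hapax (freq=1): after, believe, child, slowly, under, wood, would, your

8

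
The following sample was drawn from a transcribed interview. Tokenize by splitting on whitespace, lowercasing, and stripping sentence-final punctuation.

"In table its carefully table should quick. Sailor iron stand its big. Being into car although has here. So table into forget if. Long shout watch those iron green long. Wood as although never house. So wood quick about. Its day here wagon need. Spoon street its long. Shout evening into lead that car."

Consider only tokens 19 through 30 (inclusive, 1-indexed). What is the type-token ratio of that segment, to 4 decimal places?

Segment tokens 19–30: so, table, into, forget, if, long, shout, watch, those, iron, green, long
Segment N = 12, segment V = 11.
TTR = 11 / 12 = 0.9167

0.9167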